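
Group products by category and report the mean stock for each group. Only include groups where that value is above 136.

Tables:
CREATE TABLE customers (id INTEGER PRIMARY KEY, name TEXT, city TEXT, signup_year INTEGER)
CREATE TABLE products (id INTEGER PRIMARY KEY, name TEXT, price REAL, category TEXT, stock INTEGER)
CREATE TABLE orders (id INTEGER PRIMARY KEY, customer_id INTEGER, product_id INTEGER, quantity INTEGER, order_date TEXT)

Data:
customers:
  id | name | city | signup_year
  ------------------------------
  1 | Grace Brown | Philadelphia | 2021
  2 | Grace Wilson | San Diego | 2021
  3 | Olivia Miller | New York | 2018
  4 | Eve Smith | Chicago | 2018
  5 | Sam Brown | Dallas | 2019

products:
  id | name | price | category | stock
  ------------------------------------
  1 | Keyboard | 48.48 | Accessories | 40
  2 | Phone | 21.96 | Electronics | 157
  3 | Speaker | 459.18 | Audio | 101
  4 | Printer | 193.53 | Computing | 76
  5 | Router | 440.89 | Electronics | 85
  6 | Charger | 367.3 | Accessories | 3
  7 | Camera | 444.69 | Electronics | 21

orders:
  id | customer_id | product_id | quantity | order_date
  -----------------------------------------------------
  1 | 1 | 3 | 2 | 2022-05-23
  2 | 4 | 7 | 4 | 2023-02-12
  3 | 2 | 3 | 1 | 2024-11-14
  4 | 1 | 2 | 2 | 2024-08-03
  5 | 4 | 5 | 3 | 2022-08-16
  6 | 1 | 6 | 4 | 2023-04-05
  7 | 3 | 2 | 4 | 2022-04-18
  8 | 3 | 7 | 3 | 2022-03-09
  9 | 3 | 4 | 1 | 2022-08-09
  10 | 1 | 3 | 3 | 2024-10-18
SELECT category, AVG(stock) AS avg_stock FROM products GROUP BY category HAVING AVG(stock) > 136

Execution result:
(no rows)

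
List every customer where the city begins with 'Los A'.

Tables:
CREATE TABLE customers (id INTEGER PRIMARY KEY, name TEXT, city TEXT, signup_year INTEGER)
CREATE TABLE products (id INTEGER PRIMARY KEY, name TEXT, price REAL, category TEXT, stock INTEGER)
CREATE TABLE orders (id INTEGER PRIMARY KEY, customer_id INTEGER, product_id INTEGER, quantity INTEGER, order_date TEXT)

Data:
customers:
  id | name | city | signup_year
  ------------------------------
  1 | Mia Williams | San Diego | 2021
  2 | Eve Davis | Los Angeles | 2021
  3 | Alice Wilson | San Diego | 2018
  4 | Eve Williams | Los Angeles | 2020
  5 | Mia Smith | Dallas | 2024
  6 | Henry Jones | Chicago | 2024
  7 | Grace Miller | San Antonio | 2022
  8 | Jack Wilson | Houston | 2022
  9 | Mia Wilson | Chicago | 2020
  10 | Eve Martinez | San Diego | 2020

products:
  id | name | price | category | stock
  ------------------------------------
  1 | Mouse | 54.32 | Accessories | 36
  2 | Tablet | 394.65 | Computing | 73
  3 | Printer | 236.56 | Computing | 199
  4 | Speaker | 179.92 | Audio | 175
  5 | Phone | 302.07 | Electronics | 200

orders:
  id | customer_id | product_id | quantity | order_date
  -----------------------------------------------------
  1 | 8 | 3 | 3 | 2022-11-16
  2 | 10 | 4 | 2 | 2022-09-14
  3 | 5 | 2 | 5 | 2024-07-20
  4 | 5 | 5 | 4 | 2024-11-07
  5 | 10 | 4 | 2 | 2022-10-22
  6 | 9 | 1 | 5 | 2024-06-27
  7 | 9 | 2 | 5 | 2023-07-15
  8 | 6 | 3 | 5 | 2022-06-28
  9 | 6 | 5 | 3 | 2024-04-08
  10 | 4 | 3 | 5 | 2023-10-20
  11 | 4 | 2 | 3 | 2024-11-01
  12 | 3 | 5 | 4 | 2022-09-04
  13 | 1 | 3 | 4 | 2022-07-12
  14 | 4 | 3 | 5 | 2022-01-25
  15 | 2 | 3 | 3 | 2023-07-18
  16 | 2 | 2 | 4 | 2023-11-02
SELECT name, city FROM customers WHERE city LIKE 'Los A%'

Execution result:
name | city
Eve Davis | Los Angeles
Eve Williams | Los Angeles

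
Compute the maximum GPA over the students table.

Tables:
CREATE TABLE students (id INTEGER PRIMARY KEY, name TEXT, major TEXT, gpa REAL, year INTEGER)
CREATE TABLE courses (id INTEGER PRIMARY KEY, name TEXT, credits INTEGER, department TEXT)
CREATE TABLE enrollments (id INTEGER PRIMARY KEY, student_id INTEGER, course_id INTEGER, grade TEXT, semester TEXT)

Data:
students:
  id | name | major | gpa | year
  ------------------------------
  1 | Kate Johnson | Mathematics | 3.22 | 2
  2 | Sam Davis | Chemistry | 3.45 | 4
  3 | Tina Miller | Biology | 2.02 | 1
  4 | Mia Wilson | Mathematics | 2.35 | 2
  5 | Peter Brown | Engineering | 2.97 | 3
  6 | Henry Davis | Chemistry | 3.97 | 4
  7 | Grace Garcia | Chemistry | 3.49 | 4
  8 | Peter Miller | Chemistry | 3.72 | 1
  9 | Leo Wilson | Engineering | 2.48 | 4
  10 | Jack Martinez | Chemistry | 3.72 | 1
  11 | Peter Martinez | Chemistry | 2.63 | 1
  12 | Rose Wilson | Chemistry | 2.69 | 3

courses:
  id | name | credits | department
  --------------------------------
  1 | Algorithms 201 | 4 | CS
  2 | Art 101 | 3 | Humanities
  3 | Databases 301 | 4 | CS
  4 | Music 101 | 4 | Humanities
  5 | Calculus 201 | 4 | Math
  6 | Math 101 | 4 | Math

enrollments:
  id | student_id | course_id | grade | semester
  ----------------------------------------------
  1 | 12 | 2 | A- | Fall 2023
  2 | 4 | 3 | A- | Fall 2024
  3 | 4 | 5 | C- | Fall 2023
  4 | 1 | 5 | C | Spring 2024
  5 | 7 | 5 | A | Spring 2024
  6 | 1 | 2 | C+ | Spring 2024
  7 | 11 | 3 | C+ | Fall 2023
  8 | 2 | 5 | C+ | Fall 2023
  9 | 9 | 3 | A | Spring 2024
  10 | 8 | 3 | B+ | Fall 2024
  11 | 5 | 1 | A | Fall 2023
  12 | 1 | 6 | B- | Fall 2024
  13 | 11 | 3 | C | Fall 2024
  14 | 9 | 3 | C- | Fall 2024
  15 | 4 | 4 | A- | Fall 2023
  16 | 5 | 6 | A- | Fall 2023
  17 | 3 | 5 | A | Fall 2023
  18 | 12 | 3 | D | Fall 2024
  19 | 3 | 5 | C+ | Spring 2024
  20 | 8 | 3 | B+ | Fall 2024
SELECT MAX(gpa) FROM students

Execution result:
3.97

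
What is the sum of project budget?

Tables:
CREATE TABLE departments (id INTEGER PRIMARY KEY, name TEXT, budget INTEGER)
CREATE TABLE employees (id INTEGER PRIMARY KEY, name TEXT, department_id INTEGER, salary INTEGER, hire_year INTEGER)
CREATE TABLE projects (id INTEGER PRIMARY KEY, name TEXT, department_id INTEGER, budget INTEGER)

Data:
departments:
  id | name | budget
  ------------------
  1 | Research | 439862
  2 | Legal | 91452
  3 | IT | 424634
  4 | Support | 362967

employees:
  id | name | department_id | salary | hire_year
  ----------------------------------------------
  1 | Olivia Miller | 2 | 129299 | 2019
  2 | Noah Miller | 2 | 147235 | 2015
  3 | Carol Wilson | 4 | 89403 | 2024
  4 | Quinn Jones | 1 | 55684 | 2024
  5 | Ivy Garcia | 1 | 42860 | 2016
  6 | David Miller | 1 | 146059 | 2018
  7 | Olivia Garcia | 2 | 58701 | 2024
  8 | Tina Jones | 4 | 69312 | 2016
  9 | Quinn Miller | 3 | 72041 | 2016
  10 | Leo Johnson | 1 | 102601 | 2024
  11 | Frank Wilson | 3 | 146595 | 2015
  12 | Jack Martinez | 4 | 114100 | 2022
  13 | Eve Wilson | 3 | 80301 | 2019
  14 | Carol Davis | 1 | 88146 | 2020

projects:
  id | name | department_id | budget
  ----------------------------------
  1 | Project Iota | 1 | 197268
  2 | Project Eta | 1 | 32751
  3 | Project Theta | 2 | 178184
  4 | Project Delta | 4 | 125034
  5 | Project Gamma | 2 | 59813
SELECT SUM(budget) FROM projects

Execution result:
593050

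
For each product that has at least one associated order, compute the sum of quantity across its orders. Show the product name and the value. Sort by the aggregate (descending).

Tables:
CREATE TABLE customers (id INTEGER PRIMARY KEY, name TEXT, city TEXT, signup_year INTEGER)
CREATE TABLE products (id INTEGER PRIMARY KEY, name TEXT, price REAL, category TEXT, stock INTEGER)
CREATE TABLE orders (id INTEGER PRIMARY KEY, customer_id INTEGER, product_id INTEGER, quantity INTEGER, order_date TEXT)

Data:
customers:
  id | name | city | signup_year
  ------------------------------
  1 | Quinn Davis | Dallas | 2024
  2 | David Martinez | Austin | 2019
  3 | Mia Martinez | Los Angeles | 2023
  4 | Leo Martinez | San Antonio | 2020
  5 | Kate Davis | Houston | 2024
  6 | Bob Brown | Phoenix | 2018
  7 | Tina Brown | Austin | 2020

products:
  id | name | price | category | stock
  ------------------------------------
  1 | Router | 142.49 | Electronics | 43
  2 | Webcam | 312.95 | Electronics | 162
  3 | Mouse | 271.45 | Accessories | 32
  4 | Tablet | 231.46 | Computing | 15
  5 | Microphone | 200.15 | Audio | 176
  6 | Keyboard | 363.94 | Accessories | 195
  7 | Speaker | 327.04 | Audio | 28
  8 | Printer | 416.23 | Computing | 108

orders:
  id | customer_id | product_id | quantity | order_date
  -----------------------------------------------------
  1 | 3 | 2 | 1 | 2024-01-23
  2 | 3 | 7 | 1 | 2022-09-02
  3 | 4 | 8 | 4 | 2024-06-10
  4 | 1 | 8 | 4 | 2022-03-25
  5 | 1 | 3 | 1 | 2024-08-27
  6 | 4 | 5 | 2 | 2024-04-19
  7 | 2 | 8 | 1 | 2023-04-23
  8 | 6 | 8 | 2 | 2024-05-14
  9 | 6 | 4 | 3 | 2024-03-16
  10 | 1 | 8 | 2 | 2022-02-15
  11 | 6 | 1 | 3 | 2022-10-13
SELECT p.name, SUM(c.quantity) AS sum_quantity FROM orders c JOIN products p ON c.product_id = p.id GROUP BY p.id, p.name ORDER BY sum_quantity DESC

Execution result:
name | sum_quantity
Printer | 13
Router | 3
Tablet | 3
Microphone | 2
Webcam | 1
Mouse | 1
Speaker | 1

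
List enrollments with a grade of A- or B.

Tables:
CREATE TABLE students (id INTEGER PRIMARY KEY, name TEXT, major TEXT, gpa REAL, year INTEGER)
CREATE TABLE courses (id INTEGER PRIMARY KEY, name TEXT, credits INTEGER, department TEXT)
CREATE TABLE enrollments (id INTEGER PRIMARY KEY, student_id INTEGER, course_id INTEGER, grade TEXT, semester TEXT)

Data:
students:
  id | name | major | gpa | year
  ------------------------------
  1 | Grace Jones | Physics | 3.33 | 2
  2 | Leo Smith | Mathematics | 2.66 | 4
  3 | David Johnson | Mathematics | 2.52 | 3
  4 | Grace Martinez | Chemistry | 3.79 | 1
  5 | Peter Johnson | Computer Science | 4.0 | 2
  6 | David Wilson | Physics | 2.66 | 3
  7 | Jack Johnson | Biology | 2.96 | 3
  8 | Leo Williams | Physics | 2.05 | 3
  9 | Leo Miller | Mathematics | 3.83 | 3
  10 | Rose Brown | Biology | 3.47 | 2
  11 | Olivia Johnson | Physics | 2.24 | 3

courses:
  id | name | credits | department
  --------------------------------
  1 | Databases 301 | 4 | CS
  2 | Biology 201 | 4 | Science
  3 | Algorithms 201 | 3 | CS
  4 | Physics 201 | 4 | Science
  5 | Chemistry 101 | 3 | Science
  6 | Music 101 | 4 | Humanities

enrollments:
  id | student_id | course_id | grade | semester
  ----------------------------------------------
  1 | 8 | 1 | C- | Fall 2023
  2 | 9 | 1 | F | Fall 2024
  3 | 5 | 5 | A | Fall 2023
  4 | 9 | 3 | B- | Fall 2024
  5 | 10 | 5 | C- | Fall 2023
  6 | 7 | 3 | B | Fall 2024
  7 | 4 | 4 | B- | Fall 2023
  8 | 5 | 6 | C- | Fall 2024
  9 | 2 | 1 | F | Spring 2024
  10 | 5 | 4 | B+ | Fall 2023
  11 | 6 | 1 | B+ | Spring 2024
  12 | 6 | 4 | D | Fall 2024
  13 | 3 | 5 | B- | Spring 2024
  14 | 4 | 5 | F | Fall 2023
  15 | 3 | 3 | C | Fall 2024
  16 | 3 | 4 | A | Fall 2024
SELECT id, grade FROM enrollments WHERE grade IN ('A-', 'B')

Execution result:
id | grade
6 | B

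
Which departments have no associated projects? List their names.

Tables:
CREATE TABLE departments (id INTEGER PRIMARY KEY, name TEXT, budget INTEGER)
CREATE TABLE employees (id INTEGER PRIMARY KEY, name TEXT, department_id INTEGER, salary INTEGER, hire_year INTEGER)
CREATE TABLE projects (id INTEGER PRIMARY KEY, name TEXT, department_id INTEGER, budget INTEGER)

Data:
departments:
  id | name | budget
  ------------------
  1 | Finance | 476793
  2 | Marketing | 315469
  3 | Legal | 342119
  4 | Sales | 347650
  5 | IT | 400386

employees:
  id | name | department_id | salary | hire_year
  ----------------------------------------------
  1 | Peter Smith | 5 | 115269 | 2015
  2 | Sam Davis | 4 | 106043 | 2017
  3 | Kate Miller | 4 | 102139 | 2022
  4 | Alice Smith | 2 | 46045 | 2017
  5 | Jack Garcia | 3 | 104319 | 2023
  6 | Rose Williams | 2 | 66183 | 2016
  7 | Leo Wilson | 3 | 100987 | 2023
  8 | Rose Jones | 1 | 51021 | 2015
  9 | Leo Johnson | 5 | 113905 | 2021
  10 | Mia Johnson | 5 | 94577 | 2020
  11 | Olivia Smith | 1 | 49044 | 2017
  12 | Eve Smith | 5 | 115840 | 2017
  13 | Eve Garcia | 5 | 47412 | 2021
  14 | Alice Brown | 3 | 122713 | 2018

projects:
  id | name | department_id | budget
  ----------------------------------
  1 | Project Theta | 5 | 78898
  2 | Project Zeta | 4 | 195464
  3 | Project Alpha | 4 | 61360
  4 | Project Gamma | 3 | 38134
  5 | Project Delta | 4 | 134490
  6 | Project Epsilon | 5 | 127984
SELECT p.name FROM departments p LEFT JOIN projects c ON c.department_id = p.id WHERE c.id IS NULL

Execution result:
name
Finance
Marketing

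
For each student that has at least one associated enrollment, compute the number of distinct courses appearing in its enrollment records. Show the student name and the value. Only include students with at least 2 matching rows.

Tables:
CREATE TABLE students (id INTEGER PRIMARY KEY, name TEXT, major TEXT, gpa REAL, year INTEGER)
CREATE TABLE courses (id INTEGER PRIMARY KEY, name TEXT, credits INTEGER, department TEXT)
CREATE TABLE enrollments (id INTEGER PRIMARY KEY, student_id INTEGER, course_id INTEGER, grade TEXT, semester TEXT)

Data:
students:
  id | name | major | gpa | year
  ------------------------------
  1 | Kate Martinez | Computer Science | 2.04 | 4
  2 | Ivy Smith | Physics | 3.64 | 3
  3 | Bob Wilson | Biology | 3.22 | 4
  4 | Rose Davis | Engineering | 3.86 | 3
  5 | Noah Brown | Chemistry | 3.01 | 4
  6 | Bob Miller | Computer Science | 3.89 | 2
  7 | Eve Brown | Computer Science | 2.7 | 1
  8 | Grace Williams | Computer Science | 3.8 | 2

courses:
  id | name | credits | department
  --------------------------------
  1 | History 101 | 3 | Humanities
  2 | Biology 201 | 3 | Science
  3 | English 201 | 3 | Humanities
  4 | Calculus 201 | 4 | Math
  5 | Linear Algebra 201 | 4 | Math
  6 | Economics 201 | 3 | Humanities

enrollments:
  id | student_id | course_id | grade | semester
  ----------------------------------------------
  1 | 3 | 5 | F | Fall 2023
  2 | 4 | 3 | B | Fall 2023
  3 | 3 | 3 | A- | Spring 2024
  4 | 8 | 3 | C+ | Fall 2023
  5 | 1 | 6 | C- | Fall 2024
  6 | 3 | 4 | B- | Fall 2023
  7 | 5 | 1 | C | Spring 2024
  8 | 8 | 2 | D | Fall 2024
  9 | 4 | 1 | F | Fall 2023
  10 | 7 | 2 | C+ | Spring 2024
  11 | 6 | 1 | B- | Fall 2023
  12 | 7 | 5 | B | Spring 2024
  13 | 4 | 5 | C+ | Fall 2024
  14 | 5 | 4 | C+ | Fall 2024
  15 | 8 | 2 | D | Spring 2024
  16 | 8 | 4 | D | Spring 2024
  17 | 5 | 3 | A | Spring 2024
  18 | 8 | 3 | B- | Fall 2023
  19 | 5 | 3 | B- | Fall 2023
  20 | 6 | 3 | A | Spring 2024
SELECT p.name, COUNT(DISTINCT c.course_id) AS distinct_course_count FROM enrollments c JOIN students p ON c.student_id = p.id GROUP BY p.id, p.name HAVING COUNT(*) >= 2

Execution result:
name | distinct_course_count
Bob Wilson | 3
Rose Davis | 3
Noah Brown | 3
Bob Miller | 2
Eve Brown | 2
Grace Williams | 3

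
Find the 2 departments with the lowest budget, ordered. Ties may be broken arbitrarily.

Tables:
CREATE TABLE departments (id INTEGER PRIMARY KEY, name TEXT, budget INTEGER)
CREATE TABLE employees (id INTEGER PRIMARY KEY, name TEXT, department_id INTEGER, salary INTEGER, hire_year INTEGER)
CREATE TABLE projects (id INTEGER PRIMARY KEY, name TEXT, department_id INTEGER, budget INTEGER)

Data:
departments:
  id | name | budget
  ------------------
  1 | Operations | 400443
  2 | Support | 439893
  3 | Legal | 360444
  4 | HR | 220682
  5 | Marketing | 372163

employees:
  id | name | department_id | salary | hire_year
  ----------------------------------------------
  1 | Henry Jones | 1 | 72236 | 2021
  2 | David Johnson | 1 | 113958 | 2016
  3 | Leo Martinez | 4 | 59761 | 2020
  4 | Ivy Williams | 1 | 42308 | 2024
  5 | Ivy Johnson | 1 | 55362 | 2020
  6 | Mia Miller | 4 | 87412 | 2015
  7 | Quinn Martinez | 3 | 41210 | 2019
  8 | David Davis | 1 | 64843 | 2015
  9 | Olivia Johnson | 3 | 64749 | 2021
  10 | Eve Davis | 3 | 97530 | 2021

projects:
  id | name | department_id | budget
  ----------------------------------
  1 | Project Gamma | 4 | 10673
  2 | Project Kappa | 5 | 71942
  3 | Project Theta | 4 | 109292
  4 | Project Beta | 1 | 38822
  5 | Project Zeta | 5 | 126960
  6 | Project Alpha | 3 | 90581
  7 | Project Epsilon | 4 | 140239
SELECT name, budget FROM departments ORDER BY budget ASC LIMIT 2

Execution result:
name | budget
HR | 220682
Legal | 360444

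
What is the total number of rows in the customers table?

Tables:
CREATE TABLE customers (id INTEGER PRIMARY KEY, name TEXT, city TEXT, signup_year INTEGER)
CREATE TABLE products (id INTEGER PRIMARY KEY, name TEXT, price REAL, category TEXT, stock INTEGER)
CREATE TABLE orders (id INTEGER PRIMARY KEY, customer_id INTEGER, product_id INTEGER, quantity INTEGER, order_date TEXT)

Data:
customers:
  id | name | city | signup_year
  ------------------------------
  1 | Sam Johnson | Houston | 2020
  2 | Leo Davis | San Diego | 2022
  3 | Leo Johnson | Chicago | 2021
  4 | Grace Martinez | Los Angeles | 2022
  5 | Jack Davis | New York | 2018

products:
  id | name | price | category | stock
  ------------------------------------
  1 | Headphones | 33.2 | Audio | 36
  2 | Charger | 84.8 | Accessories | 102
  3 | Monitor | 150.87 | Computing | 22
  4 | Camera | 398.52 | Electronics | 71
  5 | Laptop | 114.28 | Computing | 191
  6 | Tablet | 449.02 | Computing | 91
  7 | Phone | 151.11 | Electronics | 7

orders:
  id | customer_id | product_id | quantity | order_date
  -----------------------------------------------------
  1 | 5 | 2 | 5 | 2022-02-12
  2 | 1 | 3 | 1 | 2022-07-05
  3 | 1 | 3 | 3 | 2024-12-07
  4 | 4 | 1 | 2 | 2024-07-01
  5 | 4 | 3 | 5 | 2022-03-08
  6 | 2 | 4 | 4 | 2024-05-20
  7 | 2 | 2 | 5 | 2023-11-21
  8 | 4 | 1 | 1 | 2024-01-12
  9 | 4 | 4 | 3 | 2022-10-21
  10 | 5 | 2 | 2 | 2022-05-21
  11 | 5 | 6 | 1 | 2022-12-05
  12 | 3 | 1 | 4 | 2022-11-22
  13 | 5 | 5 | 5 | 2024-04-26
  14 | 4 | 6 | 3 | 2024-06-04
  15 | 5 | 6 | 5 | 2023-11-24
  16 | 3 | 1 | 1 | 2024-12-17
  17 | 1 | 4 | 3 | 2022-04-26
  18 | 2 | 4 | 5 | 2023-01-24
SELECT COUNT(*) FROM customers

Execution result:
5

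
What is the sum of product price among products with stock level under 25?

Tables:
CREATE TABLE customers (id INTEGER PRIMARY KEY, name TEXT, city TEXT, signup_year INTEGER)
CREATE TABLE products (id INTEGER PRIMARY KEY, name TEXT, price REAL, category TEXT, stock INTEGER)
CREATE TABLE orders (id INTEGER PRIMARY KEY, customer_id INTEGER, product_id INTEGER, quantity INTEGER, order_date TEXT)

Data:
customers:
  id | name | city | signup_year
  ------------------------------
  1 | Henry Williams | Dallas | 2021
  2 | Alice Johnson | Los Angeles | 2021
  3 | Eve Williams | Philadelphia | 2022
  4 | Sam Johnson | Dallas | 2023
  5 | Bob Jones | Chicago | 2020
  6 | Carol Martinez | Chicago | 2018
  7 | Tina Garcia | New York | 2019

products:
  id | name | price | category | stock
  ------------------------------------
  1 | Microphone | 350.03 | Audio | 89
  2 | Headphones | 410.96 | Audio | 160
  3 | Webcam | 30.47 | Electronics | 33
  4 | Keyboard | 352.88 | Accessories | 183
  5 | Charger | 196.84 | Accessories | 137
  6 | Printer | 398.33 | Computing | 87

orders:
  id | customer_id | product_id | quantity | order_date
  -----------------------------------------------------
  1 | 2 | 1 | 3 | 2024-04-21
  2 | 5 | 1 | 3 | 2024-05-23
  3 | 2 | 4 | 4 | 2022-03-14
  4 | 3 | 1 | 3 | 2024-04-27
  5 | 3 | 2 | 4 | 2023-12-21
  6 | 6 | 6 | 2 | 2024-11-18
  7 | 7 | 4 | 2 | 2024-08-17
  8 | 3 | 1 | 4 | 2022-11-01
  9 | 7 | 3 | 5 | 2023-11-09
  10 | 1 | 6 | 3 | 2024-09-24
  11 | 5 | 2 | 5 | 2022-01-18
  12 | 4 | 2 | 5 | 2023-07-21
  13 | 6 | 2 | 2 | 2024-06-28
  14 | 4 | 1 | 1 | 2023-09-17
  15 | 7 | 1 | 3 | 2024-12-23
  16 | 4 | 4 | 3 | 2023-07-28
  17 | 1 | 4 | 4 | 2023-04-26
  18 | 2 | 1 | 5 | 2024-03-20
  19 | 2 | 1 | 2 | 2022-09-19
SELECT SUM(price) FROM products WHERE stock < 25

Execution result:
NULL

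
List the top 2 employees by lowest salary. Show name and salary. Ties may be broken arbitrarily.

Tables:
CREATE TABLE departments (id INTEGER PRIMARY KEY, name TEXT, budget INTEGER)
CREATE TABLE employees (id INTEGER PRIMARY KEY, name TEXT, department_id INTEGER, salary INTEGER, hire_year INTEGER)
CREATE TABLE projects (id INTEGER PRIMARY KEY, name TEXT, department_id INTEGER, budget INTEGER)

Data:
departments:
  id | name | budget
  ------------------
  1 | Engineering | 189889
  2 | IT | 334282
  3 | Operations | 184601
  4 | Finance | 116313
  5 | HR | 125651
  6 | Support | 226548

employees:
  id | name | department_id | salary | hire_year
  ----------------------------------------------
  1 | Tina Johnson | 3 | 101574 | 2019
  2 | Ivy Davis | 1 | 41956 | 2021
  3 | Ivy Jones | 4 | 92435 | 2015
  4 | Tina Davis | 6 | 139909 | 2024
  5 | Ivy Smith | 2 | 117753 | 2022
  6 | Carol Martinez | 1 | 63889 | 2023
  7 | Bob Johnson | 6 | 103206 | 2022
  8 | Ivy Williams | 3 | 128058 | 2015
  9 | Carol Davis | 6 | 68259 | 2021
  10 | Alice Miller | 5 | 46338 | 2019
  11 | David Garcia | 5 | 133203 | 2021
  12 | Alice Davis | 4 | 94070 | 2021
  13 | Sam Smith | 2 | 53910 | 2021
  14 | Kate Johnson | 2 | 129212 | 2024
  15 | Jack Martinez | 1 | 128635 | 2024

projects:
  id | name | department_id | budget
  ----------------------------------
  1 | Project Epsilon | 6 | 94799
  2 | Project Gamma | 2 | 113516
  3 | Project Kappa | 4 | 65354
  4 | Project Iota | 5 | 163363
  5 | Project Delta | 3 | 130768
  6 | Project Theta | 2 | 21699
SELECT name, salary FROM employees ORDER BY salary ASC LIMIT 2

Execution result:
name | salary
Ivy Davis | 41956
Alice Miller | 46338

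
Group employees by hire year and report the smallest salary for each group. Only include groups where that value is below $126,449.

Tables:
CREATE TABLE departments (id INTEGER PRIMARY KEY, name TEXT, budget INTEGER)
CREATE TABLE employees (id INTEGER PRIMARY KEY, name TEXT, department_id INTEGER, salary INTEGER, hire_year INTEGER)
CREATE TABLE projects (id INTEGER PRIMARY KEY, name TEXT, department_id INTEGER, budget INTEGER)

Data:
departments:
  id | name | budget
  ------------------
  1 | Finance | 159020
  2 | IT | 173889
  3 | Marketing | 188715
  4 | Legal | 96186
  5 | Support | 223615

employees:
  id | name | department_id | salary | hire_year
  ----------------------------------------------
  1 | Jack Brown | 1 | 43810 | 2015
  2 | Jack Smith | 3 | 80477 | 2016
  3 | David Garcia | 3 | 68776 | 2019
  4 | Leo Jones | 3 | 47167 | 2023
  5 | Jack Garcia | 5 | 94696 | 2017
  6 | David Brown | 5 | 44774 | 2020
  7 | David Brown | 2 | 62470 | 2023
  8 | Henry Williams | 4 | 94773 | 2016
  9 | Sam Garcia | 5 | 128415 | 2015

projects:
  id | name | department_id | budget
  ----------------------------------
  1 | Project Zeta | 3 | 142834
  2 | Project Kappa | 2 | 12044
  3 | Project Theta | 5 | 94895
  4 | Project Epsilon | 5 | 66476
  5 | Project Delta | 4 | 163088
SELECT hire_year, MIN(salary) AS min_salary FROM employees GROUP BY hire_year HAVING MIN(salary) < 126449

Execution result:
hire_year | min_salary
2015 | 43810
2016 | 80477
2017 | 94696
2019 | 68776
2020 | 44774
2023 | 47167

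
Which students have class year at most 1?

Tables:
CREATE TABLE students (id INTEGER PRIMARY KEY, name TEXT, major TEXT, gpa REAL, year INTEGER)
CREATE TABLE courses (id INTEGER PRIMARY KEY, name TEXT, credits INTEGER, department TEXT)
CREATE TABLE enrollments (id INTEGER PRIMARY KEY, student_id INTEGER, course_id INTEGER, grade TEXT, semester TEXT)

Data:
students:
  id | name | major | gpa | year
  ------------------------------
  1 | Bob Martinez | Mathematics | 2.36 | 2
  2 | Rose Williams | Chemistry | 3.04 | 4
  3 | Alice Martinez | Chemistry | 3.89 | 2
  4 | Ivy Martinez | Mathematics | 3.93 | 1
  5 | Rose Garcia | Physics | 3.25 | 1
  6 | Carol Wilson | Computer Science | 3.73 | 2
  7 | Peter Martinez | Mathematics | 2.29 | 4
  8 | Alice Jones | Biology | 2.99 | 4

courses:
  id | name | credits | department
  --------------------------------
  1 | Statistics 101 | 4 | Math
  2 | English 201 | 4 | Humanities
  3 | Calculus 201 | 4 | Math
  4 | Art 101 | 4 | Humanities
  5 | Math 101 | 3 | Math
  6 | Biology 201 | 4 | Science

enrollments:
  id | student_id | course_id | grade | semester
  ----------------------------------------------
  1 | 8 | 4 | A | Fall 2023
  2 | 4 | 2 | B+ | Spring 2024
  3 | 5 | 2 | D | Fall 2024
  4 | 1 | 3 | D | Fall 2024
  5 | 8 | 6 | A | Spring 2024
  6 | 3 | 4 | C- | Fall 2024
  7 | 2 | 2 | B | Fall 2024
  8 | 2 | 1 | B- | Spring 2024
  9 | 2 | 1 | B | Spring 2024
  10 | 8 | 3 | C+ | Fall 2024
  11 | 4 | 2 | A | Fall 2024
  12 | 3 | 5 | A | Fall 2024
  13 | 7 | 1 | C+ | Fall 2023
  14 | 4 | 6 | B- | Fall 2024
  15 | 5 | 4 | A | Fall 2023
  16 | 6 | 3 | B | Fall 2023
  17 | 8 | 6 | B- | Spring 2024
SELECT name, year FROM students WHERE year <= 1

Execution result:
name | year
Ivy Martinez | 1
Rose Garcia | 1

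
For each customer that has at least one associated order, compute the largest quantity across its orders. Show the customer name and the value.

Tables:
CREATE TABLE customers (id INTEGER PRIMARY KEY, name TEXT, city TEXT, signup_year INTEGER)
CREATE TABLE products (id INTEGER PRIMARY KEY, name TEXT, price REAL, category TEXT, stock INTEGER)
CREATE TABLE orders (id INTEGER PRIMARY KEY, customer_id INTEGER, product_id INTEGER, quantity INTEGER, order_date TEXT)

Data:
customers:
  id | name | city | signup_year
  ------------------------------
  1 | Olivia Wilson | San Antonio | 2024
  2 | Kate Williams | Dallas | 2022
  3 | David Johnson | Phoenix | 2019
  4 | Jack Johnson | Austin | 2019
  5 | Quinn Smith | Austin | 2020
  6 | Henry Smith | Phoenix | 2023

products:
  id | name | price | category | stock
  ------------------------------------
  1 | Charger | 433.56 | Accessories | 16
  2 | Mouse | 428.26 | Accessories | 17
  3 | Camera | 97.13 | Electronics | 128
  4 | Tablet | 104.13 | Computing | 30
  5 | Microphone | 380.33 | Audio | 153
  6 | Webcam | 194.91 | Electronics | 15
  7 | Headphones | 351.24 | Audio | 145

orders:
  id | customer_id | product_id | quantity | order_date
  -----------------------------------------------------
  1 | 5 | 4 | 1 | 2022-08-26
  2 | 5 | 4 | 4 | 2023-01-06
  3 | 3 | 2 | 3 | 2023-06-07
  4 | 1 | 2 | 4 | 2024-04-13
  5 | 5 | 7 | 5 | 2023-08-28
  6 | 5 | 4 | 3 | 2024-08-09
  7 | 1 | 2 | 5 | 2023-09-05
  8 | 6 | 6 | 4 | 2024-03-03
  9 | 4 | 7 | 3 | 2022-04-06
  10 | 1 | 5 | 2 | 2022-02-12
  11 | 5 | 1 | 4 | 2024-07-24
SELECT p.name, MAX(c.quantity) AS max_quantity FROM orders c JOIN customers p ON c.customer_id = p.id GROUP BY p.id, p.name

Execution result:
name | max_quantity
Olivia Wilson | 5
David Johnson | 3
Jack Johnson | 3
Quinn Smith | 5
Henry Smith | 4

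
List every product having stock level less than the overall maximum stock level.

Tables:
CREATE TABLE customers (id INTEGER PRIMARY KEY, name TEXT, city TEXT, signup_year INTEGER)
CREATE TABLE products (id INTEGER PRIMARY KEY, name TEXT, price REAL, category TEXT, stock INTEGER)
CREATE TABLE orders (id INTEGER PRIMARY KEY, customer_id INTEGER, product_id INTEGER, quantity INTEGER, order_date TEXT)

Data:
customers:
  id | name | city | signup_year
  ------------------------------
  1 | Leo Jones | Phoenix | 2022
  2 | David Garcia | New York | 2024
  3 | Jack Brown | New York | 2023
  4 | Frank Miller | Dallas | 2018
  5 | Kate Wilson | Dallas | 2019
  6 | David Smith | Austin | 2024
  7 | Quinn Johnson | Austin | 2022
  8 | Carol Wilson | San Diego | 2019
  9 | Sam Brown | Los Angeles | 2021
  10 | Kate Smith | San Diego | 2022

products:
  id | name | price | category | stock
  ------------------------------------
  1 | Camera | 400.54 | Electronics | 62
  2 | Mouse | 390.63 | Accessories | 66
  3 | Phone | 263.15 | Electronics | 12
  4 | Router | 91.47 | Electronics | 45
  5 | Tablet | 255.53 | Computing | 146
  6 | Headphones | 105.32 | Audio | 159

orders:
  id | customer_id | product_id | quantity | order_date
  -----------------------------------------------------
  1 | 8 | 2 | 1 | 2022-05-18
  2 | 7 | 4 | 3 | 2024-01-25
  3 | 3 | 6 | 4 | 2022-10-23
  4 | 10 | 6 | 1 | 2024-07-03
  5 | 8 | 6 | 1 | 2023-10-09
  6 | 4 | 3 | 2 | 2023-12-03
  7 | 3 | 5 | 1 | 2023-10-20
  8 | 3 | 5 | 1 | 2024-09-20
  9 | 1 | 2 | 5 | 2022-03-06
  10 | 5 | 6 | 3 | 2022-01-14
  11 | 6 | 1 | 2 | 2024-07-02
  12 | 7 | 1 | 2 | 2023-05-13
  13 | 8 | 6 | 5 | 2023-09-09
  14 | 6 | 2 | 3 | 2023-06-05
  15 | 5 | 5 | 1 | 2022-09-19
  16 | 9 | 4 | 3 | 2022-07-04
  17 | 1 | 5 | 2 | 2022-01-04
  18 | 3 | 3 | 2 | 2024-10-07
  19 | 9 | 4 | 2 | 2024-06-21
SELECT name, stock FROM products WHERE stock < (SELECT MAX(stock) FROM products)

Execution result:
name | stock
Camera | 62
Mouse | 66
Phone | 12
Router | 45
Tablet | 146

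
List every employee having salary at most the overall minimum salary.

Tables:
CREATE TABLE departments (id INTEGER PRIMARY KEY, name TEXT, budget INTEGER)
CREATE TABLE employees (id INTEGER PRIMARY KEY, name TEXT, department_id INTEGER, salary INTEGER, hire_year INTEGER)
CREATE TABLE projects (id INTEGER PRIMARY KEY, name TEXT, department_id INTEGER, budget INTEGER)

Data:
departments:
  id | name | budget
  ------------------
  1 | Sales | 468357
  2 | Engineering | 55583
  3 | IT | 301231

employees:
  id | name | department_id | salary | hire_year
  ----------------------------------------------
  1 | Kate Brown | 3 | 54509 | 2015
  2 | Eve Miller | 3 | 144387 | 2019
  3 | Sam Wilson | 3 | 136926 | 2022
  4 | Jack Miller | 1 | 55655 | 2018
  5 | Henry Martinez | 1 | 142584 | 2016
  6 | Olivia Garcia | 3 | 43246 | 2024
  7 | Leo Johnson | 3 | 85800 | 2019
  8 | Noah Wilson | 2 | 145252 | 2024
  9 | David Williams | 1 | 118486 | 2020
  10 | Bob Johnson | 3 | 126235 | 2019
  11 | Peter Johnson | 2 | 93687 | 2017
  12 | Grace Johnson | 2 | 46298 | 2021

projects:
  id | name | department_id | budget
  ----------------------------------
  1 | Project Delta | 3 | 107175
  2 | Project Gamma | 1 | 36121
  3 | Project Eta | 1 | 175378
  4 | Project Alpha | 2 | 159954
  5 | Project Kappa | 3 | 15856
SELECT name, salary FROM employees WHERE salary <= (SELECT MIN(salary) FROM employees)

Execution result:
name | salary
Olivia Garcia | 43246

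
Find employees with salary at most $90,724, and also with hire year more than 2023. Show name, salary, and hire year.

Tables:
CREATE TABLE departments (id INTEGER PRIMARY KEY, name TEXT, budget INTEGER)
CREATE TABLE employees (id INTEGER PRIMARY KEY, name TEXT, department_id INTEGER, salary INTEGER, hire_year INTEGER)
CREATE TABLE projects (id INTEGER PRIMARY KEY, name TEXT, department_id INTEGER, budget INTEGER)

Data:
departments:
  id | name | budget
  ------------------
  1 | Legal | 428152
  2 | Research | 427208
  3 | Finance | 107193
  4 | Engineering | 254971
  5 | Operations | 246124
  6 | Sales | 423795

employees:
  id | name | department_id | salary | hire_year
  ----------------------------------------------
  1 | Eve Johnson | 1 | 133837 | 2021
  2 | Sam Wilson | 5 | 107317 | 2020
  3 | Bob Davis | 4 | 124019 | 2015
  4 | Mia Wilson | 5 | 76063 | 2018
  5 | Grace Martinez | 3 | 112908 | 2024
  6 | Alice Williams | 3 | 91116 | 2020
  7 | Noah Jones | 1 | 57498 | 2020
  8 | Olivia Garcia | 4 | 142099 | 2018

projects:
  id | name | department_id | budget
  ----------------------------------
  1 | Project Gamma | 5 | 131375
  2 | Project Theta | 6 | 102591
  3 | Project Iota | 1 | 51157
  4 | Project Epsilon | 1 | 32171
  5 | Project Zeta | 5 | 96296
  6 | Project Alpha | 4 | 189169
SELECT name, salary, hire_year FROM employees WHERE salary <= 90724 AND hire_year > 2023

Execution result:
(no rows)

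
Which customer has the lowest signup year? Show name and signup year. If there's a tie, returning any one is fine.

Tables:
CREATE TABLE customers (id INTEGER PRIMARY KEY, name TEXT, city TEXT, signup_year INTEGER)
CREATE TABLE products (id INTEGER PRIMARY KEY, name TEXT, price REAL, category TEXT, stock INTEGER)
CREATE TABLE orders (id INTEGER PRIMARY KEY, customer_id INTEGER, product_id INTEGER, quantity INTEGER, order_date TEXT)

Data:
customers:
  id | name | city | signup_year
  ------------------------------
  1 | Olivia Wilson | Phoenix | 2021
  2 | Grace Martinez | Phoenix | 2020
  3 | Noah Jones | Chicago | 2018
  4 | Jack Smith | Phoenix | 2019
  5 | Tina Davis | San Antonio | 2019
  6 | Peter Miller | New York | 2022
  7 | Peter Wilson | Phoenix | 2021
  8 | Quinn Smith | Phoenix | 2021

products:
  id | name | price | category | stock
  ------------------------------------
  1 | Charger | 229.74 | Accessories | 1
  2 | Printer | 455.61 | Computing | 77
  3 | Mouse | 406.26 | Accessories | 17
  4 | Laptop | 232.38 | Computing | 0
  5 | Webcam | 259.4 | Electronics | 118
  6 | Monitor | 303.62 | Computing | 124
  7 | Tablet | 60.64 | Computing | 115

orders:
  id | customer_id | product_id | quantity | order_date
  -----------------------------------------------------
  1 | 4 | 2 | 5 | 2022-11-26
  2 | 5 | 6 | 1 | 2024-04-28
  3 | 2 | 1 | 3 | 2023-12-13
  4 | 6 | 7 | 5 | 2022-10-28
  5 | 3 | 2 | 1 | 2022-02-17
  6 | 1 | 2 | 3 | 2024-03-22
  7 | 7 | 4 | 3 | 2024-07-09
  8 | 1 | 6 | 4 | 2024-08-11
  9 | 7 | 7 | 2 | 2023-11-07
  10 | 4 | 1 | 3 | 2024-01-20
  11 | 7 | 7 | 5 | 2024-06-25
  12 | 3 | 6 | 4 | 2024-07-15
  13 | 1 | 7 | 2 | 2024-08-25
SELECT name, signup_year FROM customers ORDER BY signup_year ASC LIMIT 1

Execution result:
name | signup_year
Noah Jones | 2018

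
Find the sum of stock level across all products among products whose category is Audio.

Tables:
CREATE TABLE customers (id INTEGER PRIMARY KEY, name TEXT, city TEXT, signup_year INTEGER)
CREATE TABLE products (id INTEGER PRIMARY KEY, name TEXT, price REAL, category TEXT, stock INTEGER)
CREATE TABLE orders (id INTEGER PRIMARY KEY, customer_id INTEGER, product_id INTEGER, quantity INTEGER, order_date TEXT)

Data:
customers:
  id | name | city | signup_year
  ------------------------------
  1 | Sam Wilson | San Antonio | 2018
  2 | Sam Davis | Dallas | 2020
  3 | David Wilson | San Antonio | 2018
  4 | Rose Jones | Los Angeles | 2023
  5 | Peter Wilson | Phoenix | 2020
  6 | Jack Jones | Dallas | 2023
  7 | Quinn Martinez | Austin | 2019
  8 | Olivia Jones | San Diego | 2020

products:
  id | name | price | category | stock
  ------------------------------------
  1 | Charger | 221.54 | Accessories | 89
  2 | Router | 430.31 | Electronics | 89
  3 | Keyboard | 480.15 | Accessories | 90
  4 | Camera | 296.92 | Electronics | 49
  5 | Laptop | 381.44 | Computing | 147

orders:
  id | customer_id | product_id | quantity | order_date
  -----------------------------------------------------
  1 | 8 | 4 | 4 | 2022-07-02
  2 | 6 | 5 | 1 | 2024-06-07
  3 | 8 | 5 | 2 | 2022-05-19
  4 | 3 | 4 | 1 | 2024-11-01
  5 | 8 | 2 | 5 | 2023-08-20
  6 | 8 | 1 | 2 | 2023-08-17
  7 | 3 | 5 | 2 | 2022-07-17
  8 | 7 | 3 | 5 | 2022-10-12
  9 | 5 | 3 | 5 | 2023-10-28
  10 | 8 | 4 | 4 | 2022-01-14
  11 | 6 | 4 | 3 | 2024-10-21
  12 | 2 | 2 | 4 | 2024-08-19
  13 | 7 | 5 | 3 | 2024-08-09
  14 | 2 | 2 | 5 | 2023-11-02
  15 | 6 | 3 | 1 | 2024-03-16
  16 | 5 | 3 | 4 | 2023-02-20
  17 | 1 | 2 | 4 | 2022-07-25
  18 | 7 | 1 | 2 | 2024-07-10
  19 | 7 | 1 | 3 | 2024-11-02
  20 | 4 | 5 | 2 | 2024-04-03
SELECT SUM(stock) FROM products WHERE category = 'Audio'

Execution result:
NULL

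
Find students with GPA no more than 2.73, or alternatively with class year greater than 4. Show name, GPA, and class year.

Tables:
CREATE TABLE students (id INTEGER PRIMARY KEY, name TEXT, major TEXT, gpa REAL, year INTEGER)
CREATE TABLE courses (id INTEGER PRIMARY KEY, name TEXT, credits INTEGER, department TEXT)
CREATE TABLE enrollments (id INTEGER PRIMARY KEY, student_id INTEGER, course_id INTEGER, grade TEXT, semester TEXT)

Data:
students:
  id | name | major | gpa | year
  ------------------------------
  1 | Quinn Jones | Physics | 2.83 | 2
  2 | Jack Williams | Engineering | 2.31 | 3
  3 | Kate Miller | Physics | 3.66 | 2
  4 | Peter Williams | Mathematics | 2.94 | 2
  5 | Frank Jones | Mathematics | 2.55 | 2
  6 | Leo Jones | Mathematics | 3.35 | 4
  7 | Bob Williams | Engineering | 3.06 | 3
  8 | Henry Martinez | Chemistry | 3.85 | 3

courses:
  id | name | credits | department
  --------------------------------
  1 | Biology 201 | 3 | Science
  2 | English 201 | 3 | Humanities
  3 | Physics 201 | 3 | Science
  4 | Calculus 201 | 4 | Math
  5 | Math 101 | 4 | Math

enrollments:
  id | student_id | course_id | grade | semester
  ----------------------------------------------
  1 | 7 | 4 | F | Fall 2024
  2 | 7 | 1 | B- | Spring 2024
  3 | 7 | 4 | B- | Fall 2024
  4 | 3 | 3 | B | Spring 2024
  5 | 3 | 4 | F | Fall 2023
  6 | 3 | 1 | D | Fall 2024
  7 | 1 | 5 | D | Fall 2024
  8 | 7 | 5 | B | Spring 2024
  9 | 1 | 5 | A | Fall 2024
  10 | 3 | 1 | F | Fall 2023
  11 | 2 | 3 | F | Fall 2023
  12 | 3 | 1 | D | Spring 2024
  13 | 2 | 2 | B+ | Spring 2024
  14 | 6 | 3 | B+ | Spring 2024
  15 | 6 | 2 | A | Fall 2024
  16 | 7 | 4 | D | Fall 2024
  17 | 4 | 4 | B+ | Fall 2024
SELECT name, gpa, year FROM students WHERE gpa <= 2.73 OR year > 4

Execution result:
name | gpa | year
Jack Williams | 2.31 | 3
Frank Jones | 2.55 | 2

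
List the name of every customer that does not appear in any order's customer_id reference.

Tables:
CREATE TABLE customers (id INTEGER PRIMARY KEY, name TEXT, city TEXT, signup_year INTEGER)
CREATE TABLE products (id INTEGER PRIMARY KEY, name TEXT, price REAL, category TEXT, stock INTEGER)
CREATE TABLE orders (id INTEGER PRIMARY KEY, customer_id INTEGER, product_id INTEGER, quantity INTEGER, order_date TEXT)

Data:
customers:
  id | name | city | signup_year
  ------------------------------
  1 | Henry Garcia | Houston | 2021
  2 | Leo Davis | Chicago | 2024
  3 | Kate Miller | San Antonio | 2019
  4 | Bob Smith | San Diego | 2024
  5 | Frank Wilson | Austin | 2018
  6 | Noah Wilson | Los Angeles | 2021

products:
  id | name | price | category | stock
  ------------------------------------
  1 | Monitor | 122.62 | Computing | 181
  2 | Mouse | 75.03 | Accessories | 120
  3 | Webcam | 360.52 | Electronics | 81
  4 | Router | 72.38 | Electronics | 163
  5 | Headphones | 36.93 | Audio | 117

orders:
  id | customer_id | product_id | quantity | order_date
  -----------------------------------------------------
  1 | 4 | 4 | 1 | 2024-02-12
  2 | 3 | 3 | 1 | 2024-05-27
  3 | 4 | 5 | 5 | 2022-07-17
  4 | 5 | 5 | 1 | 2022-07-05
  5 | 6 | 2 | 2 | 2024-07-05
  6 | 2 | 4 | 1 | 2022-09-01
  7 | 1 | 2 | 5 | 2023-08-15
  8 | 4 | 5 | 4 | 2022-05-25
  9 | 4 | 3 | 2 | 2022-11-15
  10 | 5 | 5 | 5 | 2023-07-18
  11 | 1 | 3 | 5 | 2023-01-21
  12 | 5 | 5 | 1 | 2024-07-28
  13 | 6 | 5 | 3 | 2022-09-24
SELECT p.name FROM customers p LEFT JOIN orders c ON c.customer_id = p.id WHERE c.id IS NULL

Execution result:
(no rows)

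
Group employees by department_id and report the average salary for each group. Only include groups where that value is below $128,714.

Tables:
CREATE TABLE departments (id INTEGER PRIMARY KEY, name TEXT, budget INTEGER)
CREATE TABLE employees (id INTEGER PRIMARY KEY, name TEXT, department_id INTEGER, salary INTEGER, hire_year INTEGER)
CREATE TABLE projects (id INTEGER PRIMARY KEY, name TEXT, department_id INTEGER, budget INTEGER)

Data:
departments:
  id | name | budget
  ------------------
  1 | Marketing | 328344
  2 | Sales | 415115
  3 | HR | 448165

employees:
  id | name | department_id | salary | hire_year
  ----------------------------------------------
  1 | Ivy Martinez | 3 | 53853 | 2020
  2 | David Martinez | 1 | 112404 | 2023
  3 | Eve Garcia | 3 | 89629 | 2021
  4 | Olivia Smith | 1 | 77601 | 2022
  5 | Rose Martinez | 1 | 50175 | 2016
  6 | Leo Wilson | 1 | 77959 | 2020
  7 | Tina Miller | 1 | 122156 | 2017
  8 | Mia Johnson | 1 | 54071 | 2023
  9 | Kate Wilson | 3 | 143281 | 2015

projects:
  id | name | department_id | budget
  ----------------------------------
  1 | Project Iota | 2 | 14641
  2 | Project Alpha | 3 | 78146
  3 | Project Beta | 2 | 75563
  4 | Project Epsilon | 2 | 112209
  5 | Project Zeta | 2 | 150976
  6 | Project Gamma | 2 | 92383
SELECT department_id, AVG(salary) AS avg_salary FROM employees GROUP BY department_id HAVING AVG(salary) < 128714

Execution result:
department_id | avg_salary
1 | 82394.33
3 | 95587.67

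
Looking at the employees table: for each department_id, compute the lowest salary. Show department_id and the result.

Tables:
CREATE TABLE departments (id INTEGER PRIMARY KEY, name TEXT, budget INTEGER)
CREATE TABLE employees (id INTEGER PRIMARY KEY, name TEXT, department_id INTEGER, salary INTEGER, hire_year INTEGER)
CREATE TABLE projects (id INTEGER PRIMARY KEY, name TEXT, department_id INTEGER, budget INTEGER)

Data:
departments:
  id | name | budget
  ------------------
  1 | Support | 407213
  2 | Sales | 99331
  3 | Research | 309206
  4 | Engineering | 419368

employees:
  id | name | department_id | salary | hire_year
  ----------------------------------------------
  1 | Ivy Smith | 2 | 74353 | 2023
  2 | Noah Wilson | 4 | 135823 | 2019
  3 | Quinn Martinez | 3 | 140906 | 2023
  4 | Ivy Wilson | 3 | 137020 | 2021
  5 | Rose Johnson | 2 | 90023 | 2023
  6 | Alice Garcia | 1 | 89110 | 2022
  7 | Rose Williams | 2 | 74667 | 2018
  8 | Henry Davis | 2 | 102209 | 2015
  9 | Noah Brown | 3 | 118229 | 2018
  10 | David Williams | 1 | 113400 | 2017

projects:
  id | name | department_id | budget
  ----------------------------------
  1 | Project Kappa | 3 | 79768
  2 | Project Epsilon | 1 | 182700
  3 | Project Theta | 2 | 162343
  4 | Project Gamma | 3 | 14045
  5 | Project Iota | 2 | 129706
SELECT department_id, MIN(salary) AS min_salary FROM employees GROUP BY department_id

Execution result:
department_id | min_salary
1 | 89110
2 | 74353
3 | 118229
4 | 135823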